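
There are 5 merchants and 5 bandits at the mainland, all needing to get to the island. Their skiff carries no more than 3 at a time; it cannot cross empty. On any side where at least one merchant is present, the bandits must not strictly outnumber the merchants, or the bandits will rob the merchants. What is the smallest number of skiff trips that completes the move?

Counting alone: each trip to the island takes at most 3 across and each return brings at least 1 back, so after t trips out (and t−1 returns) at most 3t − (t−1) of the 10 are across; that first reaches 10 at t = 5, so at least 9 crossings are needed.
The safety rule pushes this higher. Following every safe sequence of crossings, the most of the 10 that can be at the island as the skiff arrives there on crossing 9 is 9 — never all 10.
So no plan with fewer than 11 crossings exists, and this one achieves 11:
1. 2 bandits → the island.  (the mainland: 5M 3B; the island: 0M 2B)
2. 1 bandit ← the mainland.  (the mainland: 5M 4B; the island: 0M 1B)
3. 3 bandits → the island.  (the mainland: 5M 1B; the island: 0M 4B)
4. 1 bandit ← the mainland.  (the mainland: 5M 2B; the island: 0M 3B)
5. 3 merchants → the island.  (the mainland: 2M 2B; the island: 3M 3B)
6. 1 merchant and 1 bandit ← the mainland.  (the mainland: 3M 3B; the island: 2M 2B)
7. 3 merchants → the island.  (the mainland: 0M 3B; the island: 5M 2B)
8. 1 bandit ← the mainland.  (the mainland: 0M 4B; the island: 5M 1B)
9. 2 bandits → the island.  (the mainland: 0M 2B; the island: 5M 3B)
10. 1 bandit ← the mainland.  (the mainland: 0M 3B; the island: 5M 2B)
11. 3 bandits → the island.  (the mainland: 0M 0B; the island: 5M 5B)

11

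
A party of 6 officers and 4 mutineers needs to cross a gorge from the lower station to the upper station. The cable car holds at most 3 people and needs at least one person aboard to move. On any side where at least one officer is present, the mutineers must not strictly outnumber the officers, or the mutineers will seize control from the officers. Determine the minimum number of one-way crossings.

9

Counting alone: each trip to the upper station takes at most 3 across and each return brings at least 1 back, so after t trips out (and t−1 returns) at most 3t − (t−1) of the 10 are across; that first reaches 10 at t = 5, so at least 9 crossings are needed.
The plan below uses exactly 9 crossings, so it is optimal:
1. 2 mutineers → the upper station.  (the lower station: 6O 2M; the upper station: 0O 2M)
2. 1 mutineer ← the lower station.  (the lower station: 6O 3M; the upper station: 0O 1M)
3. 3 mutineers → the upper station.  (the lower station: 6O 0M; the upper station: 0O 4M)
4. 1 mutineer ← the lower station.  (the lower station: 6O 1M; the upper station: 0O 3M)
5. 3 officers → the upper station.  (the lower station: 3O 1M; the upper station: 3O 3M)
6. 1 mutineer ← the lower station.  (the lower station: 3O 2M; the upper station: 3O 2M)
7. 1 officer and 2 mutineers → the upper station.  (the lower station: 2O 0M; the upper station: 4O 4M)
8. 1 mutineer ← the lower station.  (the lower station: 2O 1M; the upper station: 4O 3M)
9. 2 officers and 1 mutineer → the upper station.  (the lower station: 0O 0M; the upper station: 6O 4M)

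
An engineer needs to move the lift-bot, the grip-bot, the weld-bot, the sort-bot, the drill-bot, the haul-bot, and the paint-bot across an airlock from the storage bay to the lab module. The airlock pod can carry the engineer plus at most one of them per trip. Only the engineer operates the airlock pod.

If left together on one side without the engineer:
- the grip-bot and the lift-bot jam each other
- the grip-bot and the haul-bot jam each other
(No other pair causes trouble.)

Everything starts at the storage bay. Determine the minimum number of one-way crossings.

15

Counting alone: the engineer can take at most 1 across per trip to the lab module, so moving all 7 needs at least 7 loaded trips out, with a return between consecutive ones — at least 13 crossings.
The safety rule pushes this higher. Following every safe sequence of crossings, the most of the 7 that can be at the lab module as the airlock pod arrives there on crossing 13 is 6 — never all 7.
So no plan with fewer than 15 crossings exists, and this one achieves 15:
1. Engineer goes to the lab module with the grip-bot.  [the storage bay: the drill-bot, the haul-bot, the lift-bot, the paint-bot, the sort-bot, the weld-bot | the lab module: the grip-bot]
2. Engineer goes back to the storage bay alone.  [the storage bay: the drill-bot, the haul-bot, the lift-bot, the paint-bot, the sort-bot, the weld-bot | the lab module: the grip-bot]
3. Engineer goes to the lab module with the lift-bot.  [the storage bay: the drill-bot, the haul-bot, the paint-bot, the sort-bot, the weld-bot | the lab module: the grip-bot, the lift-bot]
4. Engineer goes back to the storage bay with the grip-bot.  [the storage bay: the drill-bot, the grip-bot, the haul-bot, the paint-bot, the sort-bot, the weld-bot | the lab module: the lift-bot]
5. Engineer goes to the lab module with the haul-bot.  [the storage bay: the drill-bot, the grip-bot, the paint-bot, the sort-bot, the weld-bot | the lab module: the haul-bot, the lift-bot]
6. Engineer goes back to the storage bay alone.  [the storage bay: the drill-bot, the grip-bot, the paint-bot, the sort-bot, the weld-bot | the lab module: the haul-bot, the lift-bot]
7. Engineer goes to the lab module with the weld-bot.  [the storage bay: the drill-bot, the grip-bot, the paint-bot, the sort-bot | the lab module: the haul-bot, the lift-bot, the weld-bot]
8. Engineer goes back to the storage bay alone.  [the storage bay: the drill-bot, the grip-bot, the paint-bot, the sort-bot | the lab module: the haul-bot, the lift-bot, the weld-bot]
9. Engineer goes to the lab module with the sort-bot.  [the storage bay: the drill-bot, the grip-bot, the paint-bot | the lab module: the haul-bot, the lift-bot, the sort-bot, the weld-bot]
10. Engineer goes back to the storage bay alone.  [the storage bay: the drill-bot, the grip-bot, the paint-bot | the lab module: the haul-bot, the lift-bot, the sort-bot, the weld-bot]
11. Engineer goes to the lab module with the drill-bot.  [the storage bay: the grip-bot, the paint-bot | the lab module: the drill-bot, the haul-bot, the lift-bot, the sort-bot, the weld-bot]
12. Engineer goes back to the storage bay alone.  [the storage bay: the grip-bot, the paint-bot | the lab module: the drill-bot, the haul-bot, the lift-bot, the sort-bot, the weld-bot]
13. Engineer goes to the lab module with the paint-bot.  [the storage bay: the grip-bot | the lab module: the drill-bot, the haul-bot, the lift-bot, the paint-bot, the sort-bot, the weld-bot]
14. Engineer goes back to the storage bay alone.  [the storage bay: the grip-bot | the lab module: the drill-bot, the haul-bot, the lift-bot, the paint-bot, the sort-bot, the weld-bot]
15. Engineer goes to the lab module with the grip-bot.  [the storage bay: — | the lab module: the drill-bot, the grip-bot, the haul-bot, the lift-bot, the paint-bot, the sort-bot, the weld-bot]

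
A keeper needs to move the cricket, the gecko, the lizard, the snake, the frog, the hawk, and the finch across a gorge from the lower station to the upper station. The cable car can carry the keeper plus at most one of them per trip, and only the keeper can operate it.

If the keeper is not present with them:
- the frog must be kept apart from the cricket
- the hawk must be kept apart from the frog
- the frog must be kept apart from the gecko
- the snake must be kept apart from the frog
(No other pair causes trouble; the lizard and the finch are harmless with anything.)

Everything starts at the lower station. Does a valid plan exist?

No

Following every safe sequence of crossings from the start, the most of the 7 that can be at the upper station as the cable car arrives there on crossings 1, 3, 5, 7 is 1, 2, 3, 4 respectively; the best ever achieved is 4 of 7.
From crossing 9 on, no configuration arises that was not already reachable earlier: only 44 distinct safe configurations (who is on which side, and where the cable car is) can ever be reached, none of them has everyone across, and every continuation just revisits them. So no valid plan exists.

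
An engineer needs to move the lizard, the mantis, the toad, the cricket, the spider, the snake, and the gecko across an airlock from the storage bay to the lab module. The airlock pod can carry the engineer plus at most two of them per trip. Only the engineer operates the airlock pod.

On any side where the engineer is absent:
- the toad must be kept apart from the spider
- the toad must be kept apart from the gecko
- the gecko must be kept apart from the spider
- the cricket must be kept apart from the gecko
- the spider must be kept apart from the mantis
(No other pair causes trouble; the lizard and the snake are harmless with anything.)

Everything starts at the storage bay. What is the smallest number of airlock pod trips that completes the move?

11

Counting alone: the engineer can take at most 2 across per trip to the lab module, so moving all 7 needs at least 4 loaded trips out, with a return between consecutive ones — at least 7 crossings.
The safety rule pushes this higher. Following every safe sequence of crossings, the most of the 7 that can be at the lab module as the airlock pod arrives there on crossings 7, 9 is 5, 6 respectively — never all 7.
So no plan with fewer than 11 crossings exists, and this one achieves 11:
1. Engineer goes to the lab module with the gecko and the spider.  [the storage bay: the cricket, the lizard, the mantis, the snake, the toad | the lab module: the gecko, the spider]
2. Engineer goes back to the storage bay with the spider.  [the storage bay: the cricket, the lizard, the mantis, the snake, the spider, the toad | the lab module: the gecko]
3. Engineer goes to the lab module with the lizard and the spider.  [the storage bay: the cricket, the mantis, the snake, the toad | the lab module: the gecko, the lizard, the spider]
4. Engineer goes back to the storage bay with the spider.  [the storage bay: the cricket, the mantis, the snake, the spider, the toad | the lab module: the gecko, the lizard]
5. Engineer goes to the lab module with the mantis and the toad.  [the storage bay: the cricket, the snake, the spider | the lab module: the gecko, the lizard, the mantis, the toad]
6. Engineer goes back to the storage bay with the toad.  [the storage bay: the cricket, the snake, the spider, the toad | the lab module: the gecko, the lizard, the mantis]
7. Engineer goes to the lab module with the cricket and the toad.  [the storage bay: the snake, the spider | the lab module: the cricket, the gecko, the lizard, the mantis, the toad]
8. Engineer goes back to the storage bay with the gecko.  [the storage bay: the gecko, the snake, the spider | the lab module: the cricket, the lizard, the mantis, the toad]
9. Engineer goes to the lab module with the snake and the spider.  [the storage bay: the gecko | the lab module: the cricket, the lizard, the mantis, the snake, the spider, the toad]
10. Engineer goes back to the storage bay with the spider.  [the storage bay: the gecko, the spider | the lab module: the cricket, the lizard, the mantis, the snake, the toad]
11. Engineer goes to the lab module with the gecko and the spider.  [the storage bay: — | the lab module: the cricket, the gecko, the lizard, the mantis, the snake, the spider, the toad]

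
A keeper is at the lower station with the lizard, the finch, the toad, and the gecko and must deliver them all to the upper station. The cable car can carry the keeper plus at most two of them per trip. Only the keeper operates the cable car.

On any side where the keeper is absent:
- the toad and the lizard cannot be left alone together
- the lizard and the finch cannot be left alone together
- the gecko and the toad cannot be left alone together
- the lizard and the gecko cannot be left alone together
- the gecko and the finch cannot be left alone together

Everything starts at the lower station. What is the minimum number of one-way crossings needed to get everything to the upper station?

Counting alone: the keeper can take at most 2 across per trip to the upper station, so moving all 4 needs at least 2 loaded trips out, with a return between consecutive ones — at least 3 crossings.
The safety rule pushes this higher. Following every safe sequence of crossings, the most of the 4 that can be at the upper station as the cable car arrives there on crossing 3 is 3 — never all 4.
So no plan with fewer than 5 crossings exists, and this one achieves 5:
1. Keeper goes to the upper station with the gecko and the lizard.  [the lower station: the finch, the toad | the upper station: the gecko, the lizard]
2. Keeper goes back to the lower station with the lizard.  [the lower station: the finch, the lizard, the toad | the upper station: the gecko]
3. Keeper goes to the upper station with the finch and the toad.  [the lower station: the lizard | the upper station: the finch, the gecko, the toad]
4. Keeper goes back to the lower station with the gecko.  [the lower station: the gecko, the lizard | the upper station: the finch, the toad]
5. Keeper goes to the upper station with the gecko and the lizard.  [the lower station: — | the upper station: the finch, the gecko, the lizard, the toad]

5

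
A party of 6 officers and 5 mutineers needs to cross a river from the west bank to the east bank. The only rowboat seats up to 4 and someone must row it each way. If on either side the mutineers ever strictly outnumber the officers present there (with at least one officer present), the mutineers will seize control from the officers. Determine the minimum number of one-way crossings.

7

Counting alone: each trip to the east bank takes at most 4 across and each return brings at least 1 back, so after t trips out (and t−1 returns) at most 4t − (t−1) of the 11 are across; that first reaches 11 at t = 4, so at least 7 crossings are needed.
The plan below uses exactly 7 crossings, so it is optimal:
1. 2 mutineers → the east bank.  (the west bank: 6O 3M; the east bank: 0O 2M)
2. 1 mutineer ← the west bank.  (the west bank: 6O 4M; the east bank: 0O 1M)
3. 4 mutineers → the east bank.  (the west bank: 6O 0M; the east bank: 0O 5M)
4. 1 mutineer ← the west bank.  (the west bank: 6O 1M; the east bank: 0O 4M)
5. 4 officers → the east bank.  (the west bank: 2O 1M; the east bank: 4O 4M)
6. 1 mutineer ← the west bank.  (the west bank: 2O 2M; the east bank: 4O 3M)
7. 2 officers and 2 mutineers → the east bank.  (the west bank: 0O 0M; the east bank: 6O 5M)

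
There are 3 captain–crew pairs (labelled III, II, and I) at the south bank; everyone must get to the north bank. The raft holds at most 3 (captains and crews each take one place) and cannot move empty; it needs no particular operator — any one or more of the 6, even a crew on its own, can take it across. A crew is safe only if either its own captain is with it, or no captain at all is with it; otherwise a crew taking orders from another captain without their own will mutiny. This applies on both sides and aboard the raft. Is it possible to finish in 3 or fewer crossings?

No

Counting alone: each trip to the north bank takes at most 3 across and each return brings at least 1 back, so after t trips out (and t−1 returns) at most 3t − (t−1) of the 6 are across; that first reaches 6 at t = 3, so at least 5 crossings are needed.
Since 3 < 5, 3 crossings cannot be enough. (The shortest complete plan in fact takes 5:)
1. captain III and crew III cross → the north bank.
2. captain III crosses ← the south bank.
3. captain I, captain II, and captain III cross → the north bank.
4. crew III crosses ← the south bank.
5. crew I, crew II, and crew III cross → the north bank.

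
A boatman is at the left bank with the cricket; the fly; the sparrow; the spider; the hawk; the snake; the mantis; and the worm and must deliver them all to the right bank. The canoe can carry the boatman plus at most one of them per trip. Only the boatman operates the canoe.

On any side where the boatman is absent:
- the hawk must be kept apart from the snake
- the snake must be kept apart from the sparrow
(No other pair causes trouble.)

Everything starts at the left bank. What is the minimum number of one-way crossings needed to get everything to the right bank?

Counting alone: the boatman can take at most 1 across per trip to the right bank, so moving all 8 needs at least 8 loaded trips out, with a return between consecutive ones — at least 15 crossings.
The safety rule pushes this higher. Following every safe sequence of crossings, the most of the 8 that can be at the right bank as the canoe arrives there on crossing 15 is 7 — never all 8.
So no plan with fewer than 17 crossings exists, and this one achieves 17:
1. Boatman goes to the right bank with the snake.  [the left bank: the cricket, the fly, the hawk, the mantis, the sparrow, the spider, the worm | the right bank: the snake]
2. Boatman goes back to the left bank alone.  [the left bank: the cricket, the fly, the hawk, the mantis, the sparrow, the spider, the worm | the right bank: the snake]
3. Boatman goes to the right bank with the cricket.  [the left bank: the fly, the hawk, the mantis, the sparrow, the spider, the worm | the right bank: the cricket, the snake]
4. Boatman goes back to the left bank alone.  [the left bank: the fly, the hawk, the mantis, the sparrow, the spider, the worm | the right bank: the cricket, the snake]
5. Boatman goes to the right bank with the fly.  [the left bank: the hawk, the mantis, the sparrow, the spider, the worm | the right bank: the cricket, the fly, the snake]
6. Boatman goes back to the left bank alone.  [the left bank: the hawk, the mantis, the sparrow, the spider, the worm | the right bank: the cricket, the fly, the snake]
7. Boatman goes to the right bank with the sparrow.  [the left bank: the hawk, the mantis, the spider, the worm | the right bank: the cricket, the fly, the snake, the sparrow]
8. Boatman goes back to the left bank with the snake.  [the left bank: the hawk, the mantis, the snake, the spider, the worm | the right bank: the cricket, the fly, the sparrow]
9. Boatman goes to the right bank with the hawk.  [the left bank: the mantis, the snake, the spider, the worm | the right bank: the cricket, the fly, the hawk, the sparrow]
10. Boatman goes back to the left bank alone.  [the left bank: the mantis, the snake, the spider, the worm | the right bank: the cricket, the fly, the hawk, the sparrow]
11. Boatman goes to the right bank with the spider.  [the left bank: the mantis, the snake, the worm | the right bank: the cricket, the fly, the hawk, the sparrow, the spider]
12. Boatman goes back to the left bank alone.  [the left bank: the mantis, the snake, the worm | the right bank: the cricket, the fly, the hawk, the sparrow, the spider]
13. Boatman goes to the right bank with the mantis.  [the left bank: the snake, the worm | the right bank: the cricket, the fly, the hawk, the mantis, the sparrow, the spider]
14. Boatman goes back to the left bank alone.  [the left bank: the snake, the worm | the right bank: the cricket, the fly, the hawk, the mantis, the sparrow, the spider]
15. Boatman goes to the right bank with the worm.  [the left bank: the snake | the right bank: the cricket, the fly, the hawk, the mantis, the sparrow, the spider, the worm]
16. Boatman goes back to the left bank alone.  [the left bank: the snake | the right bank: the cricket, the fly, the hawk, the mantis, the sparrow, the spider, the worm]
17. Boatman goes to the right bank with the snake.  [the left bank: — | the right bank: the cricket, the fly, the hawk, the mantis, the snake, the sparrow, the spider, the worm]

17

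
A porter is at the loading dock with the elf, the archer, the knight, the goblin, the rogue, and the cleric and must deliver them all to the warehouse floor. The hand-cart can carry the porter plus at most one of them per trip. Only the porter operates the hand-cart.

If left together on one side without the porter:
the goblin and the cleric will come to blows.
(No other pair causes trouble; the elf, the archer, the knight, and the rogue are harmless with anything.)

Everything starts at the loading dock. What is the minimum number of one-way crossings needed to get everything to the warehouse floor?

11

Counting alone: the porter can take at most 1 across per trip to the warehouse floor, so moving all 6 needs at least 6 loaded trips out, with a return between consecutive ones — at least 11 crossings.
The plan below uses exactly 11 crossings, so it is optimal:
1. Porter goes to the warehouse floor with the goblin.  [the loading dock: the archer, the cleric, the elf, the knight, the rogue | the warehouse floor: the goblin]
2. Porter goes back to the loading dock alone.  [the loading dock: the archer, the cleric, the elf, the knight, the rogue | the warehouse floor: the goblin]
3. Porter goes to the warehouse floor with the elf.  [the loading dock: the archer, the cleric, the knight, the rogue | the warehouse floor: the elf, the goblin]
4. Porter goes back to the loading dock alone.  [the loading dock: the archer, the cleric, the knight, the rogue | the warehouse floor: the elf, the goblin]
5. Porter goes to the warehouse floor with the archer.  [the loading dock: the cleric, the knight, the rogue | the warehouse floor: the archer, the elf, the goblin]
6. Porter goes back to the loading dock alone.  [the loading dock: the cleric, the knight, the rogue | the warehouse floor: the archer, the elf, the goblin]
7. Porter goes to the warehouse floor with the knight.  [the loading dock: the cleric, the rogue | the warehouse floor: the archer, the elf, the goblin, the knight]
8. Porter goes back to the loading dock alone.  [the loading dock: the cleric, the rogue | the warehouse floor: the archer, the elf, the goblin, the knight]
9. Porter goes to the warehouse floor with the rogue.  [the loading dock: the cleric | the warehouse floor: the archer, the elf, the goblin, the knight, the rogue]
10. Porter goes back to the loading dock alone.  [the loading dock: the cleric | the warehouse floor: the archer, the elf, the goblin, the knight, the rogue]
11. Porter goes to the warehouse floor with the cleric.  [the loading dock: — | the warehouse floor: the archer, the cleric, the elf, the goblin, the knight, the rogue]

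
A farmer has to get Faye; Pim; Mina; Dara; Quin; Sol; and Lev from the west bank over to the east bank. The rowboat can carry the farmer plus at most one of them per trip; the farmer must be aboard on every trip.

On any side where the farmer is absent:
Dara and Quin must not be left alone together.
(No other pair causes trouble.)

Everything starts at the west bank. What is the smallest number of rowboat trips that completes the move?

Counting alone: the farmer can take at most 1 across per trip to the east bank, so moving all 7 needs at least 7 loaded trips out, with a return between consecutive ones — at least 13 crossings.
The plan below uses exactly 13 crossings, so it is optimal:
1. Farmer goes to the east bank with Dara.
2. Farmer goes back to the west bank alone.
3. Farmer goes to the east bank with Faye.
4. Farmer goes back to the west bank alone.
5. Farmer goes to the east bank with Pim.
6. Farmer goes back to the west bank alone.
7. Farmer goes to the east bank with Mina.
8. Farmer goes back to the west bank alone.
9. Farmer goes to the east bank with Sol.
10. Farmer goes back to the west bank alone.
11. Farmer goes to the east bank with Lev.
12. Farmer goes back to the west bank alone.
13. Farmer goes to the east bank with Quin.

13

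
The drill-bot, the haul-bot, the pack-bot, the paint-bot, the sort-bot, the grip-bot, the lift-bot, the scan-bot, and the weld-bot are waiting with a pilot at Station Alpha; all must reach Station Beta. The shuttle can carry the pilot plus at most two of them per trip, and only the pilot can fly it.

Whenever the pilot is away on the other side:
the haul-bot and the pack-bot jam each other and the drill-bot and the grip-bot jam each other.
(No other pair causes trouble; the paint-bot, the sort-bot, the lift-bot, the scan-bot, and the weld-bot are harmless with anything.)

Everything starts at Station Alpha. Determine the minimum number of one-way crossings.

Counting alone: the pilot can take at most 2 across per trip to Station Beta, so moving all 9 needs at least 5 loaded trips out, with a return between consecutive ones — at least 9 crossings.
The plan below uses exactly 9 crossings, so it is optimal:
1. Pilot goes to Station Beta with the drill-bot and the haul-bot.
2. Pilot goes back to Station Alpha alone.
3. Pilot goes to Station Beta with the paint-bot.
4. Pilot goes back to Station Alpha alone.
5. Pilot goes to Station Beta with the lift-bot and the sort-bot.
6. Pilot goes back to Station Alpha alone.
7. Pilot goes to Station Beta with the scan-bot and the weld-bot.
8. Pilot goes back to Station Alpha alone.
9. Pilot goes to Station Beta with the grip-bot and the pack-bot.

9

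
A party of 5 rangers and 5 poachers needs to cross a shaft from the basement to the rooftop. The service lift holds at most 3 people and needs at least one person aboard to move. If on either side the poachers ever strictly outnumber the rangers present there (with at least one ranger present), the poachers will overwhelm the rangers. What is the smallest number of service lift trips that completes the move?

Counting alone: each trip to the rooftop takes at most 3 across and each return brings at least 1 back, so after t trips out (and t−1 returns) at most 3t − (t−1) of the 10 are across; that first reaches 10 at t = 5, so at least 9 crossings are needed.
The safety rule pushes this higher. Following every safe sequence of crossings, the most of the 10 that can be at the rooftop as the service lift arrives there on crossing 9 is 9 — never all 10.
So no plan with fewer than 11 crossings exists, and this one achieves 11:
1. 2 poachers → the rooftop.  (the basement: 5R 3P; the rooftop: 0R 2P)
2. 1 poacher ← the basement.  (the basement: 5R 4P; the rooftop: 0R 1P)
3. 3 poachers → the rooftop.  (the basement: 5R 1P; the rooftop: 0R 4P)
4. 1 poacher ← the basement.  (the basement: 5R 2P; the rooftop: 0R 3P)
5. 3 rangers → the rooftop.  (the basement: 2R 2P; the rooftop: 3R 3P)
6. 1 ranger and 1 poacher ← the basement.  (the basement: 3R 3P; the rooftop: 2R 2P)
7. 3 rangers → the rooftop.  (the basement: 0R 3P; the rooftop: 5R 2P)
8. 1 poacher ← the basement.  (the basement: 0R 4P; the rooftop: 5R 1P)
9. 2 poachers → the rooftop.  (the basement: 0R 2P; the rooftop: 5R 3P)
10. 1 poacher ← the basement.  (the basement: 0R 3P; the rooftop: 5R 2P)
11. 3 poachers → the rooftop.  (the basement: 0R 0P; the rooftop: 5R 5P)

11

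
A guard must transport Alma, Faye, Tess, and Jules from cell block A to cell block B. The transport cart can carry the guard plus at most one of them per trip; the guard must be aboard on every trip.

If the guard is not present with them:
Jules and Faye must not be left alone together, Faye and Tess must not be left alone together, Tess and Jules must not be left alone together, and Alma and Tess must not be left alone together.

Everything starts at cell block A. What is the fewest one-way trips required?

impossible

Whatever the first load, the items left behind include a forbidden pair without the guard. No opening move is safe, so no plan exists.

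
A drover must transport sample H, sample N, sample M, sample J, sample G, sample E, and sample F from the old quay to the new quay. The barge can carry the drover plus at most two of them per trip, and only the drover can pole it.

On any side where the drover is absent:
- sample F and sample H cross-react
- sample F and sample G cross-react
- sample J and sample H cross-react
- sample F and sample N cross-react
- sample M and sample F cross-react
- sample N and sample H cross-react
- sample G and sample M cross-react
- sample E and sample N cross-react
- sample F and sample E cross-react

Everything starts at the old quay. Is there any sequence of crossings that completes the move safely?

Whatever the first load, the items left behind include a forbidden pair without the drover. No opening move is safe, so no plan exists.

No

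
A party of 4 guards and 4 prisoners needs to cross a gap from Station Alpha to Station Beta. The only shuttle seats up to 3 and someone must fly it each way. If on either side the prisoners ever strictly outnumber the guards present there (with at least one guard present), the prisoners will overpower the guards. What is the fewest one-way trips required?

Counting alone: each trip to Station Beta takes at most 3 across and each return brings at least 1 back, so after t trips out (and t−1 returns) at most 3t − (t−1) of the 8 are across; that first reaches 8 at t = 4, so at least 7 crossings are needed.
The safety rule pushes this higher. Following every safe sequence of crossings, the most of the 8 that can be at Station Beta as the shuttle arrives there on crossing 7 is 7 — never all 8.
So no plan with fewer than 9 crossings exists, and this one achieves 9:
1. 2 prisoners → Station Beta.  (Station Alpha: 4G 2P; Station Beta: 0G 2P)
2. 1 prisoner ← Station Alpha.  (Station Alpha: 4G 3P; Station Beta: 0G 1P)
3. 3 prisoners → Station Beta.  (Station Alpha: 4G 0P; Station Beta: 0G 4P)
4. 1 prisoner ← Station Alpha.  (Station Alpha: 4G 1P; Station Beta: 0G 3P)
5. 3 guards → Station Beta.  (Station Alpha: 1G 1P; Station Beta: 3G 3P)
6. 1 guard and 1 prisoner ← Station Alpha.  (Station Alpha: 2G 2P; Station Beta: 2G 2P)
7. 2 guards → Station Beta.  (Station Alpha: 0G 2P; Station Beta: 4G 2P)
8. 1 prisoner ← Station Alpha.  (Station Alpha: 0G 3P; Station Beta: 4G 1P)
9. 3 prisoners → Station Beta.  (Station Alpha: 0G 0P; Station Beta: 4G 4P)

9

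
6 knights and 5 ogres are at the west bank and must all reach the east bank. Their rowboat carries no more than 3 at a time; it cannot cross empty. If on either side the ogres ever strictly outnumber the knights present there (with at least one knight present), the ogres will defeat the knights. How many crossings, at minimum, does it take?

9

Counting alone: each trip to the east bank takes at most 3 across and each return brings at least 1 back, so after t trips out (and t−1 returns) at most 3t − (t−1) of the 11 are across; that first reaches 11 at t = 5, so at least 9 crossings are needed.
The plan below uses exactly 9 crossings, so it is optimal:
1. 3 ogres → the east bank.  (the west bank: 6K 2O; the east bank: 0K 3O)
2. 1 ogre ← the west bank.  (the west bank: 6K 3O; the east bank: 0K 2O)
3. 3 knights → the east bank.  (the west bank: 3K 3O; the east bank: 3K 2O)
4. 1 knight ← the west bank.  (the west bank: 4K 3O; the east bank: 2K 2O)
5. 2 knights and 1 ogre → the east bank.  (the west bank: 2K 2O; the east bank: 4K 3O)
6. 1 knight ← the west bank.  (the west bank: 3K 2O; the east bank: 3K 3O)
7. 2 knights and 1 ogre → the east bank.  (the west bank: 1K 1O; the east bank: 5K 4O)
8. 1 knight ← the west bank.  (the west bank: 2K 1O; the east bank: 4K 4O)
9. 2 knights and 1 ogre → the east bank.  (the west bank: 0K 0O; the east bank: 6K 5O)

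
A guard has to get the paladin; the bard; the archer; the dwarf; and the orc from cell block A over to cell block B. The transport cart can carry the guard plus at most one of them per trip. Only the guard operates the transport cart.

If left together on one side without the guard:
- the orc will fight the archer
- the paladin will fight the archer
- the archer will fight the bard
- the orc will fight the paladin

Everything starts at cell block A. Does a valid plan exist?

Whatever the first load, the items left behind include a forbidden pair without the guard. No opening move is safe, so no plan exists.

No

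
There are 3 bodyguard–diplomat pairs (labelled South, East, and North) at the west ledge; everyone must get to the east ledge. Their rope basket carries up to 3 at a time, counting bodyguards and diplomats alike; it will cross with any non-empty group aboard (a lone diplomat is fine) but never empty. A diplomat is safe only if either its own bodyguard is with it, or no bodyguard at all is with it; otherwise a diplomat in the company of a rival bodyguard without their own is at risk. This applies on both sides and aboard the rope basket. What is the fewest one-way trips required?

5

Counting alone: each trip to the east ledge takes at most 3 across and each return brings at least 1 back, so after t trips out (and t−1 returns) at most 3t − (t−1) of the 6 are across; that first reaches 6 at t = 3, so at least 5 crossings are needed.
The plan below uses exactly 5 crossings, so it is optimal:
1. bodyguard South and diplomat South cross → the east ledge.
2. bodyguard South crosses ← the west ledge.
3. bodyguard East, bodyguard North, and bodyguard South cross → the east ledge.
4. diplomat South crosses ← the west ledge.
5. diplomat East, diplomat North, and diplomat South cross → the east ledge.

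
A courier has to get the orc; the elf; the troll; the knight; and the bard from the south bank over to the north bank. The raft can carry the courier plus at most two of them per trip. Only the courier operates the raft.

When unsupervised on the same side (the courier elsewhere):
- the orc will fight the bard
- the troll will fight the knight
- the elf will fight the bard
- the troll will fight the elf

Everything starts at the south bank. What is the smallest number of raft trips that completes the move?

7

Counting alone: the courier can take at most 2 across per trip to the north bank, so moving all 5 needs at least 3 loaded trips out, with a return between consecutive ones — at least 5 crossings.
The safety rule pushes this higher. Following every safe sequence of crossings, the most of the 5 that can be at the north bank as the raft arrives there on crossing 5 is 4 — never all 5.
So no plan with fewer than 7 crossings exists, and this one achieves 7:
1. Courier goes to the north bank with the bard and the troll.
2. Courier goes back to the south bank alone.
3. Courier goes to the north bank with the orc.
4. Courier goes back to the south bank with the bard.
5. Courier goes to the north bank with the elf and the knight.
6. Courier goes back to the south bank with the troll.
7. Courier goes to the north bank with the bard and the troll.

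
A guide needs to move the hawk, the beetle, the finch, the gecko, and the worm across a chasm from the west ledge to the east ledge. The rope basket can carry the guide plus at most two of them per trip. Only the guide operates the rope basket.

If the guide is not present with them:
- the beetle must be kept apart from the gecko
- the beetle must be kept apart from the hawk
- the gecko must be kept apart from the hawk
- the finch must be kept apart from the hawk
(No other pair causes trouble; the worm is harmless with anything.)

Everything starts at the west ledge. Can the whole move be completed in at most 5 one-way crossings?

No

Counting alone: the guide can take at most 2 across per trip to the east ledge, so moving all 5 needs at least 3 loaded trips out, with a return between consecutive ones — at least 5 crossings.
The safety rule pushes this higher. Following every safe sequence of crossings, the most of the 5 that can be at the east ledge as the rope basket arrives there on crossing 5 is 4 — never all 5.
So the move cannot be finished within 5 crossings. (The shortest complete plan takes 7:)
1. Guide goes to the east ledge with the beetle and the hawk.  [the west ledge: the finch, the gecko, the worm | the east ledge: the beetle, the hawk]
2. Guide goes back to the west ledge with the hawk.  [the west ledge: the finch, the gecko, the hawk, the worm | the east ledge: the beetle]
3. Guide goes to the east ledge with the finch and the hawk.  [the west ledge: the gecko, the worm | the east ledge: the beetle, the finch, the hawk]
4. Guide goes back to the west ledge with the hawk.  [the west ledge: the gecko, the hawk, the worm | the east ledge: the beetle, the finch]
5. Guide goes to the east ledge with the hawk and the worm.  [the west ledge: the gecko | the east ledge: the beetle, the finch, the hawk, the worm]
6. Guide goes back to the west ledge with the hawk.  [the west ledge: the gecko, the hawk | the east ledge: the beetle, the finch, the worm]
7. Guide goes to the east ledge with the gecko and the hawk.  [the west ledge: — | the east ledge: the beetle, the finch, the gecko, the hawk, the worm]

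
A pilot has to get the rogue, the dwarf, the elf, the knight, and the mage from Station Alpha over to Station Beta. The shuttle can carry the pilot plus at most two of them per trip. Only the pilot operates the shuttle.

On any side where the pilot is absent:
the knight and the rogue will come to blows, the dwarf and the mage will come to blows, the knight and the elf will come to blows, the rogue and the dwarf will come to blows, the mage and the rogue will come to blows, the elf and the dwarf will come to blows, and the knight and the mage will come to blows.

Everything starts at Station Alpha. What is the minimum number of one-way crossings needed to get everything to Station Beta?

Whatever the first load, the items left behind include a forbidden pair without the pilot. No opening move is safe, so no plan exists.

impossible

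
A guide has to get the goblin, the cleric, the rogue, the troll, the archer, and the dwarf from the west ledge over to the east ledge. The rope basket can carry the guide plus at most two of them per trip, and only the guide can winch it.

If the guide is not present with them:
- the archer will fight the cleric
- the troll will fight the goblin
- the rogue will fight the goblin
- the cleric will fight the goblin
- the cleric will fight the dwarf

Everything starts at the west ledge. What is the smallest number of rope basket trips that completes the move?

7

Counting alone: the guide can take at most 2 across per trip to the east ledge, so moving all 6 needs at least 3 loaded trips out, with a return between consecutive ones — at least 5 crossings.
The safety rule pushes this higher. Following every safe sequence of crossings, the most of the 6 that can be at the east ledge as the rope basket arrives there on crossing 5 is 5 — never all 6.
So no plan with fewer than 7 crossings exists, and this one achieves 7:
1. Guide goes to the east ledge with the cleric and the goblin.
2. Guide goes back to the west ledge with the goblin.
3. Guide goes to the east ledge with the rogue and the troll.
4. Guide goes back to the west ledge alone.
5. Guide goes to the east ledge with the archer and the dwarf.
6. Guide goes back to the west ledge with the cleric.
7. Guide goes to the east ledge with the cleric and the goblin.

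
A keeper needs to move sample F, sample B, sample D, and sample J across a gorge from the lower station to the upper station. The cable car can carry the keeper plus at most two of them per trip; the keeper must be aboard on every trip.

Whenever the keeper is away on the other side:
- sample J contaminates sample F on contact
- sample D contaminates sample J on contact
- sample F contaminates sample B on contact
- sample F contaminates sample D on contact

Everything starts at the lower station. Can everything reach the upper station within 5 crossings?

Yes

Yes — this plan uses 5 crossings (≤ 5):
1. Keeper goes to the upper station with sample D and sample F.  [the lower station: sample B, sample J | the upper station: sample D, sample F]
2. Keeper goes back to the lower station with sample F.  [the lower station: sample B, sample F, sample J | the upper station: sample D]
3. Keeper goes to the upper station with sample B and sample F.  [the lower station: sample J | the upper station: sample B, sample D, sample F]
4. Keeper goes back to the lower station with sample F.  [the lower station: sample F, sample J | the upper station: sample B, sample D]
5. Keeper goes to the upper station with sample F and sample J.  [the lower station: — | the upper station: sample B, sample D, sample F, sample J]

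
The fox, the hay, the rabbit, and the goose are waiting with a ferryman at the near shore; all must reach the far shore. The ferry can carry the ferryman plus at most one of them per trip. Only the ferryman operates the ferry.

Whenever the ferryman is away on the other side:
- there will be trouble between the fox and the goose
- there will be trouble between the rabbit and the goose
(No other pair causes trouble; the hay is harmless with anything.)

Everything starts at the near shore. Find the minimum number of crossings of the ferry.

Counting alone: the ferryman can take at most 1 across per trip to the far shore, so moving all 4 needs at least 4 loaded trips out, with a return between consecutive ones — at least 7 crossings.
The safety rule pushes this higher. Following every safe sequence of crossings, the most of the 4 that can be at the far shore as the ferry arrives there on crossing 7 is 3 — never all 4.
So no plan with fewer than 9 crossings exists, and this one achieves 9:
1. Ferryman goes to the far shore with the goose.  [the near shore: the fox, the hay, the rabbit | the far shore: the goose]
2. Ferryman goes back to the near shore alone.  [the near shore: the fox, the hay, the rabbit | the far shore: the goose]
3. Ferryman goes to the far shore with the fox.  [the near shore: the hay, the rabbit | the far shore: the fox, the goose]
4. Ferryman goes back to the near shore with the goose.  [the near shore: the goose, the hay, the rabbit | the far shore: the fox]
5. Ferryman goes to the far shore with the rabbit.  [the near shore: the goose, the hay | the far shore: the fox, the rabbit]
6. Ferryman goes back to the near shore alone.  [the near shore: the goose, the hay | the far shore: the fox, the rabbit]
7. Ferryman goes to the far shore with the hay.  [the near shore: the goose | the far shore: the fox, the hay, the rabbit]
8. Ferryman goes back to the near shore alone.  [the near shore: the goose | the far shore: the fox, the hay, the rabbit]
9. Ferryman goes to the far shore with the goose.  [the near shore: — | the far shore: the fox, the goose, the hay, the rabbit]

9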